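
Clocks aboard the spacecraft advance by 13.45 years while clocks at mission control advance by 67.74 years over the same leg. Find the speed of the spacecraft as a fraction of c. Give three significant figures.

β = 0.980

The proper time is measured aboard the spacecraft (both events occur at the spacecraft's location); Δt is measured at mission control. γ = Δt/τ = 67.74/13.45 = 5.036.
β = √(1 − 1/γ²) = √(1 − 0.03942) = √0.9606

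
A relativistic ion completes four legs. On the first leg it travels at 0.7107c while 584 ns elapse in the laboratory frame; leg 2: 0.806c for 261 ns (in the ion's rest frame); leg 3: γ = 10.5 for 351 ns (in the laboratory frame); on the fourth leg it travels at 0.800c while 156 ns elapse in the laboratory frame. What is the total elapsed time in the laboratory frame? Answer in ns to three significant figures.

Δt = 1530 ns

Leg 1: 584 ns is already measured in the laboratory frame.
Leg 2: γ = 1/√(1 − 0.806²) = 1/√0.3504 = 1.689; Δt_2 = 1.689 × 261 = 440.9 ns.
Leg 3: 351 ns is already measured in the laboratory frame.
Leg 4: 156 ns is already measured in the laboratory frame.
Total: 584.0 + 440.9 + 351.0 + 156.0 ns.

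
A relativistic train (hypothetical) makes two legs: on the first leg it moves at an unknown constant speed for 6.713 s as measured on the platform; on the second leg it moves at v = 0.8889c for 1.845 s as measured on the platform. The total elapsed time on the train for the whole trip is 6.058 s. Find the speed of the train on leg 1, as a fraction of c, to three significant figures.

Leg 1: speed unknown; τ_1 = 6.713/γ_1.
Leg 2: γ = 1/√(1 − 0.8889²) = 1/√0.2099 = 2.183; τ_2 = 1.845/2.183 = 0.8452 s.
Total proper time: τ_1 + 0.8452 = 6.058, so τ_1 = 6.058 − 0.8452 = 5.213 s.
γ_1 = 6.713/5.213 = 1.288; β = √(1 − 1/γ²) = √0.3970.

β = 0.630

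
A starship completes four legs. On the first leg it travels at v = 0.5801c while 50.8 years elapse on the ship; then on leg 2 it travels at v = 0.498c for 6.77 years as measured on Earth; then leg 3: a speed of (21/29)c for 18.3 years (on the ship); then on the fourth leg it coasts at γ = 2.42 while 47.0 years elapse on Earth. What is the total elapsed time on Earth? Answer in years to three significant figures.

Leg 1: γ = 1/√(1 − 0.5801²) = 1/√0.6635 = 1.228; Δt_1 = 1.228 × 50.8 = 62.37 years.
Leg 2: 6.77 years is already measured on Earth.
Leg 3: γ = 1/√(1 − (21/29)²) = 29/20 = 1.450; Δt_3 = 1.450 × 18.3 = 26.54 years.
Leg 4: 47.0 years is already measured on Earth.
Total: 62.37 + 6.770 + 26.54 + 47.00 years.

Δt = 143 years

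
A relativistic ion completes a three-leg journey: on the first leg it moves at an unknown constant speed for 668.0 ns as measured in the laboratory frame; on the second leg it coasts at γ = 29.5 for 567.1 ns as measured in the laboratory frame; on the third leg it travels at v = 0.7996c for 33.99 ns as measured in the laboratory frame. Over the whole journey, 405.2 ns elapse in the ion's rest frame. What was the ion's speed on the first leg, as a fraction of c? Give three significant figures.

β = 0.837

Leg 1: speed unknown; τ_1 = 668.0/γ_1.
Leg 2: γ = 29.5; τ_2 = 567.1/29.50 = 19.22 ns.
Leg 3: γ = 1/√(1 − 0.7996²) = 1/√0.3606 = 1.665; τ_3 = 33.99/1.665 = 20.41 ns.
Total proper time: τ_1 + 19.22 + 20.41 = 405.2, so τ_1 = 405.2 − 39.64 = 365.6 ns.
γ_1 = 668.0/365.6 = 1.827; β = √(1 − 1/γ²) = √0.7005.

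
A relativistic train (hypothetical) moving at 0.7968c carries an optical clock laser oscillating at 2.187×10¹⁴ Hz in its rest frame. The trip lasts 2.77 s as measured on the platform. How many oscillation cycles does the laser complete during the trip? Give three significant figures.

γ = 1/√(1 − 0.7968²) = 1/√0.3651 = 1.655
The oscillator's own cycle count is N = f × τ where τ is the proper time on the train. τ = Δt/γ = 2.77/1.655 = 1.674 s = 1.674×10⁰ s.
N = 2.187×10¹⁴ × 1.674×10⁰ = 3.660×10¹⁴.

N = 3.66×10¹⁴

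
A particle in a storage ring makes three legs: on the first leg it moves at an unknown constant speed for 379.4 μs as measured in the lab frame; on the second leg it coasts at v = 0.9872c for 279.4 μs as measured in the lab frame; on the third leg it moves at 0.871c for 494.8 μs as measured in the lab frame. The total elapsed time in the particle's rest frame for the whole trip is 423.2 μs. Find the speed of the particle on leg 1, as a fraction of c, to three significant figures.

Leg 1: speed unknown; τ_1 = 379.4/γ_1.
Leg 2: γ = 1/√(1 − 0.9872²) = 1/√0.02544 = 6.270; τ_2 = 279.4/6.270 = 44.56 μs.
Leg 3: γ = 1/√(1 − 0.871²) = 1/√0.2414 = 2.035; τ_3 = 494.8/2.035 = 243.1 μs.
Total proper time: τ_1 + 44.56 + 243.1 = 423.2, so τ_1 = 423.2 − 287.6 = 135.6 μs.
γ_1 = 379.4/135.6 = 2.799; β = √(1 − 1/γ²) = √0.8724.

β = 0.934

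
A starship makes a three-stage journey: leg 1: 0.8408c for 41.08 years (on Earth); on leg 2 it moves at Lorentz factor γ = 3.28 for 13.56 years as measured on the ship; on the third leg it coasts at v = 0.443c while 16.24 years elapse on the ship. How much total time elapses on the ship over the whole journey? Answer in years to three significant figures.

τ = 52.0 years

Leg 1: γ = 1/√(1 − 0.8408²) = 1/√0.2931 = 1.847; τ_1 = 41.08/1.847 = 22.24 years.
Leg 2: 13.56 years is already measured on the ship.
Leg 3: 16.24 years is already measured on the ship.
Total: 22.24 + 13.56 + 16.24 years.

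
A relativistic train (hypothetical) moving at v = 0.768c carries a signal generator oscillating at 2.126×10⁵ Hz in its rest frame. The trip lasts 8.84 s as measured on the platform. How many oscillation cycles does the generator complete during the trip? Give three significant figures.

N = 1.20×10⁶

γ = 1/√(1 − 0.768²) = 1/√0.4102 = 1.561
The oscillator's own cycle count is N = f × τ where τ is the proper time on the train. τ = Δt/γ = 8.84/1.561 = 5.662 s = 5.662×10⁰ s.
N = 2.126×10⁵ × 5.662×10⁰ = 1.204×10⁶.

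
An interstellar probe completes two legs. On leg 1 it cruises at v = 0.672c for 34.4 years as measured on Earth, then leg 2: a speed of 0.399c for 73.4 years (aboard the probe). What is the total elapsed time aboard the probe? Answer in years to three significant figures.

Leg 1: γ = 1/√(1 − 0.672²) = 1/√0.5484 = 1.350; τ_1 = 34.4/1.350 = 25.47 years.
Leg 2: 73.4 years is already measured aboard the probe.
Total: 25.47 + 73.40 years.

τ = 98.9 years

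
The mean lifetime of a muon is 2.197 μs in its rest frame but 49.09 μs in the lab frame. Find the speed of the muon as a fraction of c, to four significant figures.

β = 0.9990

γ = Δt/τ₀ = 49.09/2.197 = 22.34
β = √(1 − 1/γ²) = √(1 − 0.002003) = √0.9980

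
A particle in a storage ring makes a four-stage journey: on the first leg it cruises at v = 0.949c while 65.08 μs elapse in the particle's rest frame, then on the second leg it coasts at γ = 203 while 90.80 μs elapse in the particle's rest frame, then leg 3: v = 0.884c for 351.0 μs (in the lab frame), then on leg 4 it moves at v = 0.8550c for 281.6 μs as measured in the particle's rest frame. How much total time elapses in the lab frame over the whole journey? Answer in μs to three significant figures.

Leg 1: γ = 1/√(1 − 0.949²) = 1/√0.09940 = 3.172; Δt_1 = 3.172 × 65.08 = 206.4 μs.
Leg 2: γ = 203; Δt_2 = 203.0 × 90.80 = 1.843×10⁴ μs.
Leg 3: 351.0 μs is already measured in the lab frame.
Leg 4: γ = 1/√(1 − 0.8550²) = 1/√0.2690 = 1.928; Δt_4 = 1.928 × 281.6 = 543.0 μs.
Total: 206.4 + 1.843×10⁴ + 351.0 + 543.0 μs.

Δt = 1.95×10⁴ μs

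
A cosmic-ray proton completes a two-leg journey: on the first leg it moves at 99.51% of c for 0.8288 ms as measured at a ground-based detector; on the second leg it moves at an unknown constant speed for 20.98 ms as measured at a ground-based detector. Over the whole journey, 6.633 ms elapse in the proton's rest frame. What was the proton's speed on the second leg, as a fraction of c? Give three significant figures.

β = 0.950

Leg 1: β = 0.9951; γ = 1/√(1 − 0.9951²) = 1/√0.009776 = 10.11; τ_1 = 0.8288/10.11 = 0.08195 ms.
Leg 2: speed unknown; τ_2 = 20.98/γ_2.
Total proper time: 0.08195 + τ_2 = 6.633, so τ_2 = 6.633 − 0.08195 = 6.551 ms.
γ_2 = 20.98/6.551 = 3.203; β = √(1 − 1/γ²) = √0.9025.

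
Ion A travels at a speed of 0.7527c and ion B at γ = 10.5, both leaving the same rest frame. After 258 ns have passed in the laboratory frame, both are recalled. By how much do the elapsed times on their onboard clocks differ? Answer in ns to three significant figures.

A: γ = 1/√(1 − 0.7527²) = 1/√0.4334 = 1.519; τ_A = 258/1.519 = 169.9 ns.
B: γ = 10.5; τ_B = 258/10.50 = 24.57 ns.

|τ_A − τ_B| = 145 ns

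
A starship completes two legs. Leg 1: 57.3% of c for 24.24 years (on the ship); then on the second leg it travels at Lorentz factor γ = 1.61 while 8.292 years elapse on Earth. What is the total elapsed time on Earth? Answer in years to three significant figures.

Δt = 37.9 years

Leg 1: β = 0.573; γ = 1/√(1 − 0.573²) = 1/√0.6717 = 1.220; Δt_1 = 1.220 × 24.24 = 29.58 years.
Leg 2: 8.292 years is already measured on Earth.
Total: 29.58 + 8.292 years.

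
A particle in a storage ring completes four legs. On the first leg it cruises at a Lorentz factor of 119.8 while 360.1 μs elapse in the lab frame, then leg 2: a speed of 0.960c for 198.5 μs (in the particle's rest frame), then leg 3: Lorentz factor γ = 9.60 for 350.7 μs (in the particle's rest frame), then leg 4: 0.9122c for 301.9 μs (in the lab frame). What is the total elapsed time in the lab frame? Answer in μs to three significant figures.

Leg 1: 360.1 μs is already measured in the lab frame.
Leg 2: γ = 1/√(1 − 0.960²) = 1/√0.07840 = 3.571; Δt_2 = 3.571 × 198.5 = 708.9 μs.
Leg 3: γ = 9.60; Δt_3 = 9.600 × 350.7 = 3367 μs.
Leg 4: 301.9 μs is already measured in the lab frame.
Total: 360.1 + 708.9 + 3367 + 301.9 μs.

Δt = 4740 μs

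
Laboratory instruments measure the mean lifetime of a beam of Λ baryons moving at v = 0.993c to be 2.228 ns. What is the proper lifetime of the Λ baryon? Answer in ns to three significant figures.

τ₀ = 0.263 ns

γ = 1/√(1 − 0.993²) = 1/√0.01395 = 8.466
The lab-frame lifetime is the dilated interval; the proper lifetime is τ₀ = Δt/γ = 2.228/8.466 ns.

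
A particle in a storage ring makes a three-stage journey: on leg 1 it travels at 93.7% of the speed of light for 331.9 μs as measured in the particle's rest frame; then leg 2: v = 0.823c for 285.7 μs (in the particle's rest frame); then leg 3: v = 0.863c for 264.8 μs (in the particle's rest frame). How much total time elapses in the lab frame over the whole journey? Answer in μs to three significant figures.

Δt = 1980 μs

Leg 1: β = 0.937; γ = 1/√(1 − 0.937²) = 1/√0.1220 = 2.863; Δt_1 = 2.863 × 331.9 = 950.1 μs.
Leg 2: γ = 1/√(1 − 0.823²) = 1/√0.3227 = 1.760; Δt_2 = 1.760 × 285.7 = 503.0 μs.
Leg 3: γ = 1/√(1 − 0.863²) = 1/√0.2552 = 1.979; Δt_3 = 1.979 × 264.8 = 524.1 μs.
Total: 950.1 + 503.0 + 524.1 μs.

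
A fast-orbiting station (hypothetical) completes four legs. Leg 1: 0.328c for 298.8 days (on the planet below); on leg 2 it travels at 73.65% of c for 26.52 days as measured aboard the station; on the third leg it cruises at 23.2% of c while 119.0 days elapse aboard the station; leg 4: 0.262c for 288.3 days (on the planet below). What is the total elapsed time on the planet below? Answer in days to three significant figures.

Leg 1: 298.8 days is already measured on the planet below.
Leg 2: β = 0.7365; γ = 1/√(1 − 0.7365²) = 1/√0.4576 = 1.478; Δt_2 = 1.478 × 26.52 = 39.21 days.
Leg 3: β = 0.232; γ = 1/√(1 − 0.232²) = 1/√0.9462 = 1.028; Δt_3 = 1.028 × 119.0 = 122.3 days.
Leg 4: 288.3 days is already measured on the planet below.
Total: 298.8 + 39.21 + 122.3 + 288.3 days.

Δt = 749 days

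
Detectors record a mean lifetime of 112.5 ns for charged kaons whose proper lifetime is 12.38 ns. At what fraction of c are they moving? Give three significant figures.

β = 0.994

γ = Δt/τ₀ = 112.5/12.38 = 9.087
β = √(1 − 1/γ²) = √(1 − 0.01211) = √0.9879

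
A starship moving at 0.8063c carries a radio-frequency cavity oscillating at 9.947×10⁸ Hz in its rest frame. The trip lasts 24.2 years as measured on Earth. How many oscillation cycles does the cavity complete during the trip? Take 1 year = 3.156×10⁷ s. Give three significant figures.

N = 4.49×10¹⁷

γ = 1/√(1 − 0.8063²) = 1/√0.3499 = 1.691
The oscillator's own cycle count is N = f × τ where τ is the proper time on the ship. τ = Δt/γ = 24.2/1.691 = 14.31 years = 4.518×10⁸ s.
N = 9.947×10⁸ × 4.518×10⁸ = 4.494×10¹⁷.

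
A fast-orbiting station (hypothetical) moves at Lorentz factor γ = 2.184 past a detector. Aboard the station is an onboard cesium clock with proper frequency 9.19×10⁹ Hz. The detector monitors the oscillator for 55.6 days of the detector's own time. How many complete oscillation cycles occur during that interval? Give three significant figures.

N = 2.02×10¹⁶

γ = 2.184
During 55.6 days of lab time, the oscillator's proper time advances by τ = Δt/γ = 55.6/2.184 = 25.46 days = 2.200×10⁶ s.
N = f × τ = 9.19×10⁹ × 2.200×10⁶ = 2.021×10¹⁶.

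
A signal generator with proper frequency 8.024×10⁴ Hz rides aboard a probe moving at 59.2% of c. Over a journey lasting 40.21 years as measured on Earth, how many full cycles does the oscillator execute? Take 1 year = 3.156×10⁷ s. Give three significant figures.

β = 0.592; γ = 1/√(1 − 0.592²) = 1/√0.6495 = 1.241
The oscillator's own cycle count is N = f × τ where τ is the proper time aboard the probe. τ = Δt/γ = 40.21/1.241 = 32.41 years = 1.023×10⁹ s.
N = 8.024×10⁴ × 1.023×10⁹ = 8.207×10¹³.

N = 8.21×10¹³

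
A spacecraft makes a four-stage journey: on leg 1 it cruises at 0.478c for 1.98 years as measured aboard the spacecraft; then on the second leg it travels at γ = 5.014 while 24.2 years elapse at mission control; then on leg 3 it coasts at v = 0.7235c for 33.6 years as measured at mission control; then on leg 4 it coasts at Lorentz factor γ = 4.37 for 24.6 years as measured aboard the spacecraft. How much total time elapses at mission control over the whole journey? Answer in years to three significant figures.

Leg 1: γ = 1/√(1 − 0.478²) = 1/√0.7715 = 1.138; Δt_1 = 1.138 × 1.98 = 2.254 years.
Leg 2: 24.2 years is already measured at mission control.
Leg 3: 33.6 years is already measured at mission control.
Leg 4: γ = 4.37; Δt_4 = 4.370 × 24.6 = 107.5 years.
Total: 2.254 + 24.20 + 33.60 + 107.5 years.

Δt = 168 years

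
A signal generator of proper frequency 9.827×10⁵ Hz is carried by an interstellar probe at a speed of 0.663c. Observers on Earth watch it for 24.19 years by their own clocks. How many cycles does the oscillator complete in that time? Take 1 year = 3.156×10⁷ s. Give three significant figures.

N = 5.62×10¹⁴

γ = 1/√(1 − 0.663²) = 1/√0.5604 = 1.336
During 24.19 years of lab time, the oscillator's proper time advances by τ = Δt/γ = 24.19/1.336 = 18.11 years = 5.715×10⁸ s.
N = f × τ = 9.827×10⁵ × 5.715×10⁸ = 5.616×10¹⁴.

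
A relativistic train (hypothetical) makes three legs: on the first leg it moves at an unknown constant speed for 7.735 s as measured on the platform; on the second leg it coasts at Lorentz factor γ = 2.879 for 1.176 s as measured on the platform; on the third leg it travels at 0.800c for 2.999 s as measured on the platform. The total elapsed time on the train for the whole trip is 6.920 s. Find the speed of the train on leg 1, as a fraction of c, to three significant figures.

β = 0.793

Leg 1: speed unknown; τ_1 = 7.735/γ_1.
Leg 2: γ = 2.879; τ_2 = 1.176/2.879 = 0.4085 s.
Leg 3: γ = 1/√(1 − 0.800²) = 5/3 ≈ 1.667; τ_3 = 2.999/1.667 = 1.799 s.
Total proper time: τ_1 + 0.4085 + 1.799 = 6.920, so τ_1 = 6.920 − 2.208 = 4.712 s.
γ_1 = 7.735/4.712 = 1.642; β = √(1 − 1/γ²) = √0.6289.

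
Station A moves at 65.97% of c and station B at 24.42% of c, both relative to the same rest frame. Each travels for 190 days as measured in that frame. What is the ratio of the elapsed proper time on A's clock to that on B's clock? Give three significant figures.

τ_A/τ_B = 0.775

A: β = 0.6597; γ = 1/√(1 − 0.6597²) = 1/√0.5648 = 1.331. B: β = 0.2442; γ = 1/√(1 − 0.2442²) = 1/√0.9404 = 1.031.
τ_A/τ_B = γ_B/γ_A = 1.031/1.331 = 0.7750, so τ_A/τ_B = 0.7750.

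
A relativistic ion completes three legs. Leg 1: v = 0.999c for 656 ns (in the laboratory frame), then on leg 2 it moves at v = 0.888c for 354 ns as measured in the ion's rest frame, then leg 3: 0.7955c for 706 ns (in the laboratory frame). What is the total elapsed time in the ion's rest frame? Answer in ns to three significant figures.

Leg 1: γ = 1/√(1 − 0.999²) = 1/√0.001999 = 22.37; τ_1 = 656/22.37 = 29.33 ns.
Leg 2: 354 ns is already measured in the ion's rest frame.
Leg 3: γ = 1/√(1 − 0.7955²) = 1/√0.3672 = 1.650; τ_3 = 706/1.650 = 427.8 ns.
Total: 29.33 + 354.0 + 427.8 ns.

τ = 811 ns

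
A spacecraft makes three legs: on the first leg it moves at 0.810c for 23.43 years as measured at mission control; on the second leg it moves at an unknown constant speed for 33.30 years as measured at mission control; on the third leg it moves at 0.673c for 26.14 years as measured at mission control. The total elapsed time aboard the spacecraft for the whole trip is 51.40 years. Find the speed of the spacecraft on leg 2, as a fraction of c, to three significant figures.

Leg 1: γ = 1/√(1 − 0.810²) = 1/√0.3439 = 1.705; τ_1 = 23.43/1.705 = 13.74 years.
Leg 2: speed unknown; τ_2 = 33.30/γ_2.
Leg 3: γ = 1/√(1 − 0.673²) = 1/√0.5471 = 1.352; τ_3 = 26.14/1.352 = 19.33 years.
Total proper time: 13.74 + τ_2 + 19.33 = 51.40, so τ_2 = 51.40 − 33.07 = 18.33 years.
γ_2 = 33.30/18.33 = 1.817; β = √(1 − 1/γ²) = √0.6971.

β = 0.835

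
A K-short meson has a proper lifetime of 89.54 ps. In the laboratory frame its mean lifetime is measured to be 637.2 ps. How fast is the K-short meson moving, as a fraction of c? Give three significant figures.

γ = Δt/τ₀ = 637.2/89.54 = 7.116
β = √(1 − 1/γ²) = √(1 − 0.01975) = √0.9803

v = 0.990c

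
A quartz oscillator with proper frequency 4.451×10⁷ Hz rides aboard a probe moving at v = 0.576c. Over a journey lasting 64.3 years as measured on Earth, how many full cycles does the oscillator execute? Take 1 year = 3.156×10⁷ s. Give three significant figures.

N = 7.38×10¹⁶

γ = 1/√(1 − 0.576²) = 1/√0.6682 = 1.223
The oscillator's own cycle count is N = f × τ where τ is the proper time aboard the probe. τ = Δt/γ = 64.3/1.223 = 52.56 years = 1.659×10⁹ s.
N = 4.451×10⁷ × 1.659×10⁹ = 7.384×10¹⁶.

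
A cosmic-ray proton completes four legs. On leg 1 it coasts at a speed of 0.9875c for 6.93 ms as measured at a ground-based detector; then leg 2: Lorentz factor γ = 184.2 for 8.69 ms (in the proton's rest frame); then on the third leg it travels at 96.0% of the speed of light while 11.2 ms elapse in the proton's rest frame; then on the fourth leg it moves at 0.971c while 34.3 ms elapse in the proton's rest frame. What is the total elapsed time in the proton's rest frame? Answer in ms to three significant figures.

Leg 1: γ = 1/√(1 − 0.9875²) = 1/√0.02484 = 6.344; τ_1 = 6.93/6.344 = 1.092 ms.
Leg 2: 8.69 ms is already measured in the proton's rest frame.
Leg 3: 11.2 ms is already measured in the proton's rest frame.
Leg 4: 34.3 ms is already measured in the proton's rest frame.
Total: 1.092 + 8.690 + 11.20 + 34.30 ms.

τ = 55.3 ms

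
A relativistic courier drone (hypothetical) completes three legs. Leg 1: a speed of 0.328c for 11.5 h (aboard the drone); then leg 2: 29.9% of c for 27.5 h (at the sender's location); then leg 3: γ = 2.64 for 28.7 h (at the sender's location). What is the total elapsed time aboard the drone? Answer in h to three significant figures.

Leg 1: 11.5 h is already measured aboard the drone.
Leg 2: β = 0.299; γ = 1/√(1 − 0.299²) = 1/√0.9106 = 1.048; τ_2 = 27.5/1.048 = 26.24 h.
Leg 3: γ = 2.64; τ_3 = 28.7/2.640 = 10.87 h.
Total: 11.50 + 26.24 + 10.87 h.

τ = 48.6 h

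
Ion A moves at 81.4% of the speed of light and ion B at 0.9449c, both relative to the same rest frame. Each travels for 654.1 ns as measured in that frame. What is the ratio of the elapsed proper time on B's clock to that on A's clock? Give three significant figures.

τ_B/τ_A = 0.564

A: β = 0.814; γ = 1/√(1 − 0.814²) = 1/√0.3374 = 1.722. B: γ = 1/√(1 − 0.9449²) = 1/√0.1072 = 3.055.
τ_A/τ_B = γ_B/γ_A = 3.055/1.722 = 1.774, so τ_B/τ_A = 0.5636.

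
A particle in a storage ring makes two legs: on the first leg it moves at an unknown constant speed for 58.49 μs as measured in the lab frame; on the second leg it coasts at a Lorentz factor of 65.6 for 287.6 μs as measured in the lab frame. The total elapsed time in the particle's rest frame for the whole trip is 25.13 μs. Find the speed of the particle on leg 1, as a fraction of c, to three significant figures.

β = 0.935

Leg 1: speed unknown; τ_1 = 58.49/γ_1.
Leg 2: γ = 65.6; τ_2 = 287.6/65.60 = 4.384 μs.
Total proper time: τ_1 + 4.384 = 25.13, so τ_1 = 25.13 − 4.384 = 20.75 μs.
γ_1 = 58.49/20.75 = 2.819; β = √(1 − 1/γ²) = √0.8742.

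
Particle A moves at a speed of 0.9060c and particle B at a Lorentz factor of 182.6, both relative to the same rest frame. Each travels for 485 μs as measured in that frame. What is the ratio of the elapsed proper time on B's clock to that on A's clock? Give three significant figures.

τ_B/τ_A = 0.0129

A: γ = 1/√(1 − 0.9060²) = 1/√0.1792 = 2.363. B: γ = 182.6.
τ_A/τ_B = γ_B/γ_A = 182.6/2.363 = 77.29, so τ_B/τ_A = 0.01294.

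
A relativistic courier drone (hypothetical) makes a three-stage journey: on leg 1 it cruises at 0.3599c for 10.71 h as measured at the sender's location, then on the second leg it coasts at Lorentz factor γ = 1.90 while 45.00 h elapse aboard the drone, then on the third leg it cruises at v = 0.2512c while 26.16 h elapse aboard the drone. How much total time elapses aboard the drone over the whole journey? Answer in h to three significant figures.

τ = 81.2 h

Leg 1: γ = 1/√(1 − 0.3599²) = 1/√0.8705 = 1.072; τ_1 = 10.71/1.072 = 9.992 h.
Leg 2: 45.00 h is already measured aboard the drone.
Leg 3: 26.16 h is already measured aboard the drone.
Total: 9.992 + 45.00 + 26.16 h.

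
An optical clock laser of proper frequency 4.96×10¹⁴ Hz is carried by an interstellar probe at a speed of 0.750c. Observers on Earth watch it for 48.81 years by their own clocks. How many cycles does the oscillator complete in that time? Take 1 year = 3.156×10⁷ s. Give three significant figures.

γ = 1/√(1 − 0.750²) = 1/√0.4375 = 1.512
During 48.81 years of lab time, the oscillator's proper time advances by τ = Δt/γ = 48.81/1.512 = 32.28 years = 1.019×10⁹ s.
N = f × τ = 4.96×10¹⁴ × 1.019×10⁹ = 5.054×10²³.

N = 5.05×10²³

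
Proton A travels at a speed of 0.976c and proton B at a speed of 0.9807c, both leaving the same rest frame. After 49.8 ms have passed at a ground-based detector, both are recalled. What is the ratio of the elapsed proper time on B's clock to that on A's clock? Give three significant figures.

τ_B/τ_A = 0.898

A: γ = 1/√(1 − 0.976²) = 1/√0.04742 = 4.592. B: γ = 1/√(1 − 0.9807²) = 1/√0.03823 = 5.115.
τ_A/τ_B = γ_B/γ_A = 5.115/4.592 = 1.114, so τ_B/τ_A = 0.8978.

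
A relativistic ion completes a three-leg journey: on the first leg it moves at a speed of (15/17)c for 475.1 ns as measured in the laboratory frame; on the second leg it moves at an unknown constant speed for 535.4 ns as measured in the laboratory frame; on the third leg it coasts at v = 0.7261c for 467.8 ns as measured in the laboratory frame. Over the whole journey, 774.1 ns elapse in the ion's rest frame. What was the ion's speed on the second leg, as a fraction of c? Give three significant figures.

β = 0.904

Leg 1: γ = 1/√(1 − (15/17)²) = 17/8 = 2.125; τ_1 = 475.1/2.125 = 223.6 ns.
Leg 2: speed unknown; τ_2 = 535.4/γ_2.
Leg 3: γ = 1/√(1 − 0.7261²) = 1/√0.4728 = 1.454; τ_3 = 467.8/1.454 = 321.7 ns.
Total proper time: 223.6 + τ_2 + 321.7 = 774.1, so τ_2 = 774.1 − 545.2 = 228.9 ns.
γ_2 = 535.4/228.9 = 2.339; β = √(1 − 1/γ²) = √0.8173.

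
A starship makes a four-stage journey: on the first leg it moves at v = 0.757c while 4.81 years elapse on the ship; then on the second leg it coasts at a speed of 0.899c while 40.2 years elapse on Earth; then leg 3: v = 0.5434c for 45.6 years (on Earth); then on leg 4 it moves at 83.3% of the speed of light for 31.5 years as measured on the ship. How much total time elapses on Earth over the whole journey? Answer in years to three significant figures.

Leg 1: γ = 1/√(1 − 0.757²) = 1/√0.4270 = 1.530; Δt_1 = 1.530 × 4.81 = 7.361 years.
Leg 2: 40.2 years is already measured on Earth.
Leg 3: 45.6 years is already measured on Earth.
Leg 4: β = 0.833; γ = 1/√(1 − 0.833²) = 1/√0.3061 = 1.807; Δt_4 = 1.807 × 31.5 = 56.93 years.
Total: 7.361 + 40.20 + 45.60 + 56.93 years.

Δt = 150 years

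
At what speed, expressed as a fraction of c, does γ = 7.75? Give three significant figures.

β = 0.992

β = √(1 − 1/γ²) = √(1 − 1/7.75²) = √(1 − 0.01665) = √0.9834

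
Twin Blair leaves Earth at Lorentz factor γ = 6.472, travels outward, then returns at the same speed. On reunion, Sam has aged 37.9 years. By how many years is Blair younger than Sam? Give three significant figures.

γ = 6.472
Blair's elapsed proper time: τ = 37.9/6.472 = 5.856 years.
Age gap = Δt − τ = 37.9 − 5.856 years.

Δt − τ = 32.0 years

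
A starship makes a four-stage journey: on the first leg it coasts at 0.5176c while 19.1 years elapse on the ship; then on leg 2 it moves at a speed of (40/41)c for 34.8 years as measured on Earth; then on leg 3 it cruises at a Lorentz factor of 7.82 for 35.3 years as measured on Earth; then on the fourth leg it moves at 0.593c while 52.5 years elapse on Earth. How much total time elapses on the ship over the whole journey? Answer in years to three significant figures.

Leg 1: 19.1 years is already measured on the ship.
Leg 2: γ = 1/√(1 − (40/41)²) = 41/9 ≈ 4.556; τ_2 = 34.8/4.556 = 7.639 years.
Leg 3: γ = 7.82; τ_3 = 35.3/7.820 = 4.514 years.
Leg 4: γ = 1/√(1 − 0.593²) = 1/√0.6484 = 1.242; τ_4 = 52.5/1.242 = 42.27 years.
Total: 19.10 + 7.639 + 4.514 + 42.27 years.

τ = 73.5 years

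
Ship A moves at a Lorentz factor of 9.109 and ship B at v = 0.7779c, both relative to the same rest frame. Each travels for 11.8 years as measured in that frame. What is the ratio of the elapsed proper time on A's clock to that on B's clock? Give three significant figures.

A: γ = 9.109. B: γ = 1/√(1 − 0.7779²) = 1/√0.3949 = 1.591.
τ_A/τ_B = γ_B/γ_A = 1.591/9.109 = 0.1747, so τ_A/τ_B = 0.1747.

τ_A/τ_B = 0.175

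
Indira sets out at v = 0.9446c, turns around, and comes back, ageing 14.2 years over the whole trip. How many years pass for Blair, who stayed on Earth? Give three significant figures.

γ = 1/√(1 − 0.9446²) = 1/√0.1077 = 3.047
Earth-frame duration is the dilated interval: Δt = γτ = 3.047 × 14.2 years.

Δt = 43.3 years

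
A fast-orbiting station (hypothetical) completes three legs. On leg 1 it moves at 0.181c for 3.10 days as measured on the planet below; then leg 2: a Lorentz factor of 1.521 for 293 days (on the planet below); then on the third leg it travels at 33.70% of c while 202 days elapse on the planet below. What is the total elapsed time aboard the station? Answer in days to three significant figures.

Leg 1: γ = 1/√(1 − 0.181²) = 1/√0.9672 = 1.017; τ_1 = 3.10/1.017 = 3.049 days.
Leg 2: γ = 1.521; τ_2 = 293/1.521 = 192.6 days.
Leg 3: β = 0.3370; γ = 1/√(1 − 0.3370²) = 1/√0.8864 = 1.062; τ_3 = 202/1.062 = 190.2 days.
Total: 3.049 + 192.6 + 190.2 days.

τ = 386 days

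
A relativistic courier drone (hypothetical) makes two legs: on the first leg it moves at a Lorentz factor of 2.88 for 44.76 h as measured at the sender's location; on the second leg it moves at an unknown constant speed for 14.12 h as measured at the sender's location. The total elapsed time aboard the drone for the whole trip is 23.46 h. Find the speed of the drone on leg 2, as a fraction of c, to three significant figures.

β = 0.828

Leg 1: γ = 2.88; τ_1 = 44.76/2.880 = 15.54 h.
Leg 2: speed unknown; τ_2 = 14.12/γ_2.
Total proper time: 15.54 + τ_2 = 23.46, so τ_2 = 23.46 − 15.54 = 7.918 h.
γ_2 = 14.12/7.918 = 1.783; β = √(1 − 1/γ²) = √0.6855.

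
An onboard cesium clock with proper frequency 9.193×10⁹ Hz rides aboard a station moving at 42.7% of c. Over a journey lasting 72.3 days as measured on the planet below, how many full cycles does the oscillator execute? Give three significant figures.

β = 0.427; γ = 1/√(1 − 0.427²) = 1/√0.8177 = 1.106
The oscillator's own cycle count is N = f × τ where τ is the proper time aboard the station. τ = Δt/γ = 72.3/1.106 = 65.38 days = 5.649×10⁶ s.
N = 9.193×10⁹ × 5.649×10⁶ = 5.193×10¹⁶.

N = 5.19×10¹⁶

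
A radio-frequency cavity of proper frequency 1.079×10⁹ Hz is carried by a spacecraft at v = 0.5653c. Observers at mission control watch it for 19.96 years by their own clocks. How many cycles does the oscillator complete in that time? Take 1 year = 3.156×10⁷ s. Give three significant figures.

N = 5.61×10¹⁷

γ = 1/√(1 − 0.5653²) = 1/√0.6804 = 1.212
During 19.96 years of lab time, the oscillator's proper time advances by τ = Δt/γ = 19.96/1.212 = 16.46 years = 5.196×10⁸ s.
N = f × τ = 1.079×10⁹ × 5.196×10⁸ = 5.607×10¹⁷.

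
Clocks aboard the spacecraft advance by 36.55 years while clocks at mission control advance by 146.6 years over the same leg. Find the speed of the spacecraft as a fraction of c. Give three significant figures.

The proper time is measured aboard the spacecraft (both events occur at the spacecraft's location); Δt is measured at mission control. γ = Δt/τ = 146.6/36.55 = 4.011.
β = √(1 − 1/γ²) = √(1 − 0.06216) = √0.9378

β = 0.968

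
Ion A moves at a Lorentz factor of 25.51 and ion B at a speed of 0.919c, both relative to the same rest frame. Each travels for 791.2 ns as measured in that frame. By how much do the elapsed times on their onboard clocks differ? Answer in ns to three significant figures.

A: γ = 25.51; τ_A = 791.2/25.51 = 31.02 ns.
B: γ = 1/√(1 − 0.919²) = 1/√0.1554 = 2.536; τ_B = 791.2/2.536 = 311.9 ns.

|τ_A − τ_B| = 281 ns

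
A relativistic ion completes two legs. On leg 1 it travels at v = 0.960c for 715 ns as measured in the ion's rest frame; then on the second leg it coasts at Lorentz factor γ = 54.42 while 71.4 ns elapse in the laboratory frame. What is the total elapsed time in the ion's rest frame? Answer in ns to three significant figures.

τ = 716 ns

Leg 1: 715 ns is already measured in the ion's rest frame.
Leg 2: γ = 54.42; τ_2 = 71.4/54.42 = 1.312 ns.
Total: 715.0 + 1.312 ns.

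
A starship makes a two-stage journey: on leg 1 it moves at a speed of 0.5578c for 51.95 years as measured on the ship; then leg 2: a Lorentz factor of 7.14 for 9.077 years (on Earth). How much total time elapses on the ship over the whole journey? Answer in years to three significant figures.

τ = 53.2 years

Leg 1: 51.95 years is already measured on the ship.
Leg 2: γ = 7.14; τ_2 = 9.077/7.140 = 1.271 years.
Total: 51.95 + 1.271 years.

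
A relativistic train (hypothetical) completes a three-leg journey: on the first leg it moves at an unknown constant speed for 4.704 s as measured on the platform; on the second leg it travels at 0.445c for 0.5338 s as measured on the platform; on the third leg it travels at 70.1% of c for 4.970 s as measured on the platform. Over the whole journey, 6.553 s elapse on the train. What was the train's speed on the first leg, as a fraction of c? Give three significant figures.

Leg 1: speed unknown; τ_1 = 4.704/γ_1.
Leg 2: γ = 1/√(1 − 0.445²) = 1/√0.8020 = 1.117; τ_2 = 0.5338/1.117 = 0.4780 s.
Leg 3: β = 0.701; γ = 1/√(1 − 0.701²) = 1/√0.5086 = 1.402; τ_3 = 4.970/1.402 = 3.544 s.
Total proper time: τ_1 + 0.4780 + 3.544 = 6.553, so τ_1 = 6.553 − 4.022 = 2.531 s.
γ_1 = 4.704/2.531 = 1.859; β = √(1 − 1/γ²) = √0.7106.

β = 0.843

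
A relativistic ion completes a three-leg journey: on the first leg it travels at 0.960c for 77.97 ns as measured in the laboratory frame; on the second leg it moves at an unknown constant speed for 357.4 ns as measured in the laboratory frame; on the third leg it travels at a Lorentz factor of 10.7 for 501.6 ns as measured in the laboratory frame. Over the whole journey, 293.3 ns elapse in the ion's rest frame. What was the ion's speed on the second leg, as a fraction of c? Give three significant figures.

β = 0.778

Leg 1: γ = 1/√(1 − 0.960²) = 25/7 ≈ 3.571; τ_1 = 77.97/3.571 = 21.83 ns.
Leg 2: speed unknown; τ_2 = 357.4/γ_2.
Leg 3: γ = 10.7; τ_3 = 501.6/10.70 = 46.88 ns.
Total proper time: 21.83 + τ_2 + 46.88 = 293.3, so τ_2 = 293.3 − 68.71 = 224.6 ns.
γ_2 = 357.4/224.6 = 1.591; β = √(1 − 1/γ²) = √0.6051.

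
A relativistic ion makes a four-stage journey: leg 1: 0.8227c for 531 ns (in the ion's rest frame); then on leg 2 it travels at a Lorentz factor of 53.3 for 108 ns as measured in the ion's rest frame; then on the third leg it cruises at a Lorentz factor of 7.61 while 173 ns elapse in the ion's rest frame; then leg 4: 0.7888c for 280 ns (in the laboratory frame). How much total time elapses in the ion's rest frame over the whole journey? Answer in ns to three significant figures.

τ = 984 ns

Leg 1: 531 ns is already measured in the ion's rest frame.
Leg 2: 108 ns is already measured in the ion's rest frame.
Leg 3: 173 ns is already measured in the ion's rest frame.
Leg 4: γ = 1/√(1 − 0.7888²) = 1/√0.3778 = 1.627; τ_4 = 280/1.627 = 172.1 ns.
Total: 531.0 + 108.0 + 173.0 + 172.1 ns.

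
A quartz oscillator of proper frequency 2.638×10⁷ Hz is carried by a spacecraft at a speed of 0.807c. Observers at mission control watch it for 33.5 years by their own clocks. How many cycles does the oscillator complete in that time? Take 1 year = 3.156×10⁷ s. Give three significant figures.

N = 1.65×10¹⁶

γ = 1/√(1 − 0.807²) = 1/√0.3488 = 1.693
During 33.5 years of lab time, the oscillator's proper time advances by τ = Δt/γ = 33.5/1.693 = 19.78 years = 6.244×10⁸ s.
N = f × τ = 2.638×10⁷ × 6.244×10⁸ = 1.647×10¹⁶.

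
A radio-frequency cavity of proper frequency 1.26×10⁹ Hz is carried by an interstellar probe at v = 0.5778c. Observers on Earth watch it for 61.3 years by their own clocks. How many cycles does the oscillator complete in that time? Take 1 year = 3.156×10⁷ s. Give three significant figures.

N = 1.99×10¹⁸

γ = 1/√(1 − 0.5778²) = 1/√0.6661 = 1.225
During 61.3 years of lab time, the oscillator's proper time advances by τ = Δt/γ = 61.3/1.225 = 50.03 years = 1.579×10⁹ s.
N = f × τ = 1.26×10⁹ × 1.579×10⁹ = 1.990×10¹⁸.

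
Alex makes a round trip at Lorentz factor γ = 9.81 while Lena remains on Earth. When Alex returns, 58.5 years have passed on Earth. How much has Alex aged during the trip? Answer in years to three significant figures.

τ = 5.96 years

γ = 9.81
Alex's clock measures proper time along the trip: τ = Δt/γ = 58.5/9.810 years.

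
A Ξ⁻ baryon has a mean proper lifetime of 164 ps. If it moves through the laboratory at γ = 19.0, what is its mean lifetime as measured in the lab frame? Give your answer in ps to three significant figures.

γ = 19.0
The rest-frame lifetime is the proper time; the lab measures the dilated interval Δt = γτ₀ = 19.00 × 164 ps.

Δt = 3120 ps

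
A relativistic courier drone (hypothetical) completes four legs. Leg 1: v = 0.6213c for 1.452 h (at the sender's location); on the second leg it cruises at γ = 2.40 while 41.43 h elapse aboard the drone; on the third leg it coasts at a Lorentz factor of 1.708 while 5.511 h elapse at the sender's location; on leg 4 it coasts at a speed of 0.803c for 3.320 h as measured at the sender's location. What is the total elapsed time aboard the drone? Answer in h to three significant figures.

Leg 1: γ = 1/√(1 − 0.6213²) = 1/√0.6140 = 1.276; τ_1 = 1.452/1.276 = 1.138 h.
Leg 2: 41.43 h is already measured aboard the drone.
Leg 3: γ = 1.708; τ_3 = 5.511/1.708 = 3.227 h.
Leg 4: γ = 1/√(1 − 0.803²) = 1/√0.3552 = 1.678; τ_4 = 3.320/1.678 = 1.979 h.
Total: 1.138 + 41.43 + 3.227 + 1.979 h.

τ = 47.8 h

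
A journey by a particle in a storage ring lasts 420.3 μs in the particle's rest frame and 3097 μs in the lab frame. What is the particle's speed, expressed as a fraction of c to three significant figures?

The proper time is measured in the particle's rest frame (both events occur at the particle's location); Δt is measured in the lab frame. γ = Δt/τ = 3097/420.3 = 7.369.
β = √(1 − 1/γ²) = √(1 − 0.01842) = √0.9816

v = 0.991c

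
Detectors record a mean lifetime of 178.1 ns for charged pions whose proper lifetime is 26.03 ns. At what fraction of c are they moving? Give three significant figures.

v = 0.989c

γ = Δt/τ₀ = 178.1/26.03 = 6.842
β = √(1 − 1/γ²) = √(1 − 0.02136) = √0.9786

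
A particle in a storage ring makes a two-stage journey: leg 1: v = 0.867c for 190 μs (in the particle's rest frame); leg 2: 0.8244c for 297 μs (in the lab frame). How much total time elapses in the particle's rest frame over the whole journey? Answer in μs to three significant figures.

Leg 1: 190 μs is already measured in the particle's rest frame.
Leg 2: γ = 1/√(1 − 0.8244²) = 1/√0.3204 = 1.767; τ_2 = 297/1.767 = 168.1 μs.
Total: 190.0 + 168.1 μs.

τ = 358 μs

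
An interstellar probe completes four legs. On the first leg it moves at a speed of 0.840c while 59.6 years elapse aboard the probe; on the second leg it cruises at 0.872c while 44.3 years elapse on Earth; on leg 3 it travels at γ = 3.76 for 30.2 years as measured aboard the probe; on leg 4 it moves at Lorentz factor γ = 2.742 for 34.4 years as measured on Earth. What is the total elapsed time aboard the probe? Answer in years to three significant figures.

Leg 1: 59.6 years is already measured aboard the probe.
Leg 2: γ = 1/√(1 − 0.872²) = 1/√0.2396 = 2.043; τ_2 = 44.3/2.043 = 21.69 years.
Leg 3: 30.2 years is already measured aboard the probe.
Leg 4: γ = 2.742; τ_4 = 34.4/2.742 = 12.55 years.
Total: 59.60 + 21.69 + 30.20 + 12.55 years.

τ = 124 years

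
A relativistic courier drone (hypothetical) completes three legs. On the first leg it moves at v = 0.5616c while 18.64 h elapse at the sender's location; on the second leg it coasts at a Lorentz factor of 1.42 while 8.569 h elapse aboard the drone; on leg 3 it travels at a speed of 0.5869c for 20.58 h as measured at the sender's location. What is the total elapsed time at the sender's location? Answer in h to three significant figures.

Leg 1: 18.64 h is already measured at the sender's location.
Leg 2: γ = 1.42; Δt_2 = 1.420 × 8.569 = 12.17 h.
Leg 3: 20.58 h is already measured at the sender's location.
Total: 18.64 + 12.17 + 20.58 h.

Δt = 51.4 h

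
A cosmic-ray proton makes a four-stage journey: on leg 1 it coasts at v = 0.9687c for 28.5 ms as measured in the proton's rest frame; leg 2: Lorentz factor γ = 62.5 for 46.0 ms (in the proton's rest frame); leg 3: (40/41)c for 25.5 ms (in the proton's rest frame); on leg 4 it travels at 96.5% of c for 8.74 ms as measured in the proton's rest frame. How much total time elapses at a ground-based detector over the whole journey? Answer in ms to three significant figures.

Leg 1: γ = 1/√(1 − 0.9687²) = 1/√0.06162 = 4.028; Δt_1 = 4.028 × 28.5 = 114.8 ms.
Leg 2: γ = 62.5; Δt_2 = 62.50 × 46.0 = 2875 ms.
Leg 3: γ = 1/√(1 − (40/41)²) = 41/9 ≈ 4.556; Δt_3 = 4.556 × 25.5 = 116.2 ms.
Leg 4: β = 0.965; γ = 1/√(1 − 0.965²) = 1/√0.06878 = 3.813; Δt_4 = 3.813 × 8.74 = 33.33 ms.
Total: 114.8 + 2875 + 116.2 + 33.33 ms.

Δt = 3140 ms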